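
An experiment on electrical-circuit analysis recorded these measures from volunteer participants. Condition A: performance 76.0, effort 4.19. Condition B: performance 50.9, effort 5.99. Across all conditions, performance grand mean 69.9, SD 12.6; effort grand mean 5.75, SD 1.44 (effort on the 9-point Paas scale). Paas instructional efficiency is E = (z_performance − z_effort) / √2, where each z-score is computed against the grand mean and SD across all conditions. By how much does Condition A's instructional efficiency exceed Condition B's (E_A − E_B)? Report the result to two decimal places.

Condition A: z_P = (76.0 − 69.9)/12.6 = 0.4841; z_E = (4.19 − 5.75)/1.44 = -1.0833; E_A = (0.4841 − (-1.0833))/√2 = 1.1083.
Condition B: z_P = (50.9 − 69.9)/12.6 = -1.5079; z_E = (5.99 − 5.75)/1.44 = 0.1667; E_B = (-1.5079 − 0.1667)/√2 = -1.1841.
E_A − E_B = 1.1083 − (-1.1841) = 2.2924 ≈ 2.29.

2.29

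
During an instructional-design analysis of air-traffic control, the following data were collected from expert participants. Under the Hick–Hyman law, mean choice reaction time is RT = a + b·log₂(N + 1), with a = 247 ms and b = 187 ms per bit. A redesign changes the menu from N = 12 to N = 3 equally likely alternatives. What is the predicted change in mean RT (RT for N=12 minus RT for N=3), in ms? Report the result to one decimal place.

RT(12) = 247 + 187·log₂(13) = 247 + 187·3.7004 = 938.9748 ms.
RT(3) = 247 + 187·log₂(4) = 247 + 187·2.0000 = 621.0000 ms.
Difference = 938.9748 − 621.0000 = 317.9748 ≈ 318.0 ms.

318.0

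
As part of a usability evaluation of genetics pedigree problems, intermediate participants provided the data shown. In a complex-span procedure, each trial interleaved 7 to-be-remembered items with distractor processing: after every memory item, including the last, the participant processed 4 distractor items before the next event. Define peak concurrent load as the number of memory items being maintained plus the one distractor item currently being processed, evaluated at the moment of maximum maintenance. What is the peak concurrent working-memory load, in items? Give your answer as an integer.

Maintenance is greatest during the distractor(s) after memory item 7: all 7 memory items are being held.
One distractor item is concurrently being processed.
Peak concurrent load = 7 + 1 = 8 items.

8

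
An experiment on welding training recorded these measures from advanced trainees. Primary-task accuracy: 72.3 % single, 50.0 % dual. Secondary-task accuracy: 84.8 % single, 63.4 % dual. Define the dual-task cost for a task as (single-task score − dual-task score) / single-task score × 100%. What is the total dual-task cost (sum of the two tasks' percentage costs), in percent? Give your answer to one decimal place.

Primary cost = (72.3 − 50.0) / 72.3 × 100% = 30.8437%.
Secondary cost = (84.8 − 63.4) / 84.8 × 100% = 25.2358%.
Total = 30.8437% + 25.2358% = 56.0795% ≈ 56.1%.

56.1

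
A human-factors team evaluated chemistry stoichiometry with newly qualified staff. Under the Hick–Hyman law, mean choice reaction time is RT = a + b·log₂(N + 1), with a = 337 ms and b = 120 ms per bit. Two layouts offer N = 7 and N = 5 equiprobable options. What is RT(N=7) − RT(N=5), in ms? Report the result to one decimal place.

49.8

RT(7) = 337 + 120·log₂(8) = 337 + 120·3.0000 = 697.0000 ms.
RT(5) = 337 + 120·log₂(6) = 337 + 120·2.5850 = 647.2000 ms.
Difference = 697.0000 − 647.2000 = 49.8000 ≈ 49.8 ms.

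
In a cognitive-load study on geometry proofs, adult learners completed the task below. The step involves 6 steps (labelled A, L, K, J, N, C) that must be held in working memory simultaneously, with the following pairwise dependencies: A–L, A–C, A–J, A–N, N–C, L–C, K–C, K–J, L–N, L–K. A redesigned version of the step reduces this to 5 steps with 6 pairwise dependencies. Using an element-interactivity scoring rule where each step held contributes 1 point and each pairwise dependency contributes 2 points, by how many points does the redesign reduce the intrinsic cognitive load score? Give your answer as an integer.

9

Original: 6 × 1 + 10 × 2 = 6 + 20 = 26.
Redesigned: 5 × 1 + 6 × 2 = 5 + 12 = 17.
Reduction = 26 − 17 = 9.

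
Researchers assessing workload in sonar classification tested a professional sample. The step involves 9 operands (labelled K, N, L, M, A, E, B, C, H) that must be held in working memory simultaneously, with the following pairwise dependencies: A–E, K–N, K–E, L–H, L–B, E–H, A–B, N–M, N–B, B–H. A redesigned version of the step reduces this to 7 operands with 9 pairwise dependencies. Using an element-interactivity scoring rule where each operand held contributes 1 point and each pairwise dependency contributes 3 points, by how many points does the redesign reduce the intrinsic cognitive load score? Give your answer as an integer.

5

Original: 9 × 1 + 10 × 3 = 9 + 30 = 39.
Redesigned: 7 × 1 + 9 × 3 = 7 + 27 = 34.
Reduction = 39 − 34 = 5.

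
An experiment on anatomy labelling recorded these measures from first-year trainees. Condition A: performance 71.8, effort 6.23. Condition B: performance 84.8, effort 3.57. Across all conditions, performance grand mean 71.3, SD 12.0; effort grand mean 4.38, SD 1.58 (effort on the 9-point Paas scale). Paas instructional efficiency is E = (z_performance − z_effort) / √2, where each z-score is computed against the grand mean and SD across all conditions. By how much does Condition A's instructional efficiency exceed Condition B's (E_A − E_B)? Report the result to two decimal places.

Condition A: z_P = (71.8 − 71.3)/12.0 = 0.0417; z_E = (6.23 − 4.38)/1.58 = 1.1709; E_A = (0.0417 − 1.1709)/√2 = -0.7985.
Condition B: z_P = (84.8 − 71.3)/12.0 = 1.1250; z_E = (3.57 − 4.38)/1.58 = -0.5127; E_B = (1.1250 − (-0.5127))/√2 = 1.1580.
E_A − E_B = -0.7985 − 1.1580 = -1.9565 ≈ -1.96.

-1.96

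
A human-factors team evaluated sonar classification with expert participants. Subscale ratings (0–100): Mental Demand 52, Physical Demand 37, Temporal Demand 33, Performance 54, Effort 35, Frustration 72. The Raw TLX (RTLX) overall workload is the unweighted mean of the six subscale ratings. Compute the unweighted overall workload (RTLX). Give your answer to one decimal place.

47.2

Sum of ratings = 52 + 37 + 33 + 54 + 35 + 72 = 283.
RTLX = 283 / 6 = 47.1667 ≈ 47.2.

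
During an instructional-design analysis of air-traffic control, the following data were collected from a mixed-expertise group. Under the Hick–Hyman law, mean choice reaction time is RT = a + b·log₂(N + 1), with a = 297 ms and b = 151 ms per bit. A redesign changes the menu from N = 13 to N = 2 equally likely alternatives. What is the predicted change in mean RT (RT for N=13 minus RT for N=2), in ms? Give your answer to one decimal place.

RT(13) = 297 + 151·log₂(14) = 297 + 151·3.8074 = 871.9174 ms.
RT(2) = 297 + 151·log₂(3) = 297 + 151·1.5850 = 536.3350 ms.
Difference = 871.9174 − 536.3350 = 335.5824 ≈ 335.6 ms.

335.6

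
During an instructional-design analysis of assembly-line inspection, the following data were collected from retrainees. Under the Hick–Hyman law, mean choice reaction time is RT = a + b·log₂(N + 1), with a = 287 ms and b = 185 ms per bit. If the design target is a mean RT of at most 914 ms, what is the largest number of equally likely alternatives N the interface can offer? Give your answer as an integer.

Set 287 + 185·log₂(N + 1) ≤ 914.
log₂(N + 1) ≤ (914 − 287) / 185 = 3.3892.
N + 1 ≤ 2^3.3892 = 10.4773.
N ≤ 9.4773, so the largest integer N is 9.

9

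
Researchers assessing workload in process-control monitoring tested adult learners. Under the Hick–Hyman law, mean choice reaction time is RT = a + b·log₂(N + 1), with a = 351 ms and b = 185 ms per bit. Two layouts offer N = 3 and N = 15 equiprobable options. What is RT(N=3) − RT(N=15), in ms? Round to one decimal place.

RT(3) = 351 + 185·log₂(4) = 351 + 185·2.0000 = 721.0000 ms.
RT(15) = 351 + 185·log₂(16) = 351 + 185·4.0000 = 1091.0000 ms.
Difference = 721.0000 − 1091.0000 = -370.0000 ≈ -370.0 ms.

-370.0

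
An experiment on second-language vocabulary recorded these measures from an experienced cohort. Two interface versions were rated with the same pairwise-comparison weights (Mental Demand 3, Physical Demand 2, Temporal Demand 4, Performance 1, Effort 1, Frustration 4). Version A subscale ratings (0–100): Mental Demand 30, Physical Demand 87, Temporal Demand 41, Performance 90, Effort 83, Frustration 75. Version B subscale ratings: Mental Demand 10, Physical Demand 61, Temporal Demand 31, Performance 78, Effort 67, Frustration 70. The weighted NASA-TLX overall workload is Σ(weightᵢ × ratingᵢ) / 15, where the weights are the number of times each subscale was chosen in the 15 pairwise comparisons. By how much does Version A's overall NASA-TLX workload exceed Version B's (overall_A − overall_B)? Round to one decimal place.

13.3

Version A weighted sum = 3·30 + 2·87 + 4·41 + 1·90 + 1·83 + 4·75 = 90 + 174 + 164 + 90 + 83 + 300 = 901; overall_A = 901/15 = 60.0667.
Version B weighted sum = 3·10 + 2·61 + 4·31 + 1·78 + 1·67 + 4·70 = 30 + 122 + 124 + 78 + 67 + 280 = 701; overall_B = 701/15 = 46.7333.
Difference = 60.0667 − 46.7333 = 13.3334 ≈ 13.3.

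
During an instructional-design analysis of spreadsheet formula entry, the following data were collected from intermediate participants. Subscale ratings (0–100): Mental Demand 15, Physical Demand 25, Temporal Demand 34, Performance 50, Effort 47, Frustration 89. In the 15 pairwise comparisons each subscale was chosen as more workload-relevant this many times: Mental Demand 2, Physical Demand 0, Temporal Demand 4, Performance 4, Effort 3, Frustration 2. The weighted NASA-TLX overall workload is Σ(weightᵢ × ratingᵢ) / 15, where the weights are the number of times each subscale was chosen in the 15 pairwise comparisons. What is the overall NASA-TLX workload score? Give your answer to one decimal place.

45.7

The tallies are the weights (they sum to 15).
Weighted sum = 2·15 + 0·25 + 4·34 + 4·50 + 3·47 + 2·89
            = 30 + 0 + 136 + 200 + 141 + 178 = 685.
Overall workload = 685 / 15 = 45.6667 ≈ 45.7.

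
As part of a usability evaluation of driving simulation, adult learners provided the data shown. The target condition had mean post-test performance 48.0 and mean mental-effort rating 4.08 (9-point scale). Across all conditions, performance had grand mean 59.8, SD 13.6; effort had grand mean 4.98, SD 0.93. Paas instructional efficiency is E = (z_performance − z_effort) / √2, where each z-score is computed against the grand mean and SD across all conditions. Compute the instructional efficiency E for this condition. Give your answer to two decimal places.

0.07

z_performance = (48.0 − 59.8) / 13.6 = -11.8000 / 13.6 = -0.8676.
z_effort = (4.08 − 4.98) / 0.93 = -0.9000 / 0.93 = -0.9677.
z_P − z_E = -0.8676 − (-0.9677) = 0.1001.
E = 0.1001 / √2 = 0.1001 / 1.41421 = 0.0708 ≈ 0.07.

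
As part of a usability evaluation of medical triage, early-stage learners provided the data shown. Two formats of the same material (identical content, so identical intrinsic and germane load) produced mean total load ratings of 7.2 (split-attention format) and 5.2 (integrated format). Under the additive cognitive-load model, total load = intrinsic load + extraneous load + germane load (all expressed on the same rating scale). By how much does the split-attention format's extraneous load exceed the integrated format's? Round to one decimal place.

Intrinsic and germane load are equal across formats, so the difference in total load equals the difference in extraneous load.
Extraneous-load difference = 7.2 − 5.2 = 2.0.

2.0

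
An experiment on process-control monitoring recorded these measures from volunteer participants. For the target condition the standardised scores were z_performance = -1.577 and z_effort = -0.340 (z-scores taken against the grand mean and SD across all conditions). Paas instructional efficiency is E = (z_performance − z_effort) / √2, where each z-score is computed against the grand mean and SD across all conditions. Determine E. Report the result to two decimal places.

z_P − z_E = -1.577 − (-0.340) = -1.2370.
E = -1.2370 / √2 = -1.2370 / 1.41421 = -0.8747 ≈ -0.87.

-0.87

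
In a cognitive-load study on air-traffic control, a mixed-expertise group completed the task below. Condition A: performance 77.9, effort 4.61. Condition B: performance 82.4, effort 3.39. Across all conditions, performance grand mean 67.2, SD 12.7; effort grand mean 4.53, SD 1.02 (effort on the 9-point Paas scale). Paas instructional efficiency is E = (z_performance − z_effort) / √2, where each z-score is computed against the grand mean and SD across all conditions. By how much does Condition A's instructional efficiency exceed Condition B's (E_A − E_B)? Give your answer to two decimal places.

Condition A: z_P = (77.9 − 67.2)/12.7 = 0.8425; z_E = (4.61 − 4.53)/1.02 = 0.0784; E_A = (0.8425 − 0.0784)/√2 = 0.5403.
Condition B: z_P = (82.4 − 67.2)/12.7 = 1.1969; z_E = (3.39 − 4.53)/1.02 = -1.1176; E_B = (1.1969 − (-1.1176))/√2 = 1.6366.
E_A − E_B = 0.5403 − 1.6366 = -1.0963 ≈ -1.10.

-1.10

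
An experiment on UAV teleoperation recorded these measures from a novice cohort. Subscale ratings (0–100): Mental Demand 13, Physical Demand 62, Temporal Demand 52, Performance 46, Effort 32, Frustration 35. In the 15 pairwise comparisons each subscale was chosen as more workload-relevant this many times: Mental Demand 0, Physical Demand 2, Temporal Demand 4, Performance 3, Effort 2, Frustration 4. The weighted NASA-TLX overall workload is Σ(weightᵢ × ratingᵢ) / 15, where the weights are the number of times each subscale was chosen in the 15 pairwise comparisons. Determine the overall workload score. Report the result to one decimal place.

44.9

The tallies are the weights (they sum to 15).
Weighted sum = 0·13 + 2·62 + 4·52 + 3·46 + 2·32 + 4·35
            = 0 + 124 + 208 + 138 + 64 + 140 = 674.
Overall workload = 674 / 15 = 44.9333 ≈ 44.9.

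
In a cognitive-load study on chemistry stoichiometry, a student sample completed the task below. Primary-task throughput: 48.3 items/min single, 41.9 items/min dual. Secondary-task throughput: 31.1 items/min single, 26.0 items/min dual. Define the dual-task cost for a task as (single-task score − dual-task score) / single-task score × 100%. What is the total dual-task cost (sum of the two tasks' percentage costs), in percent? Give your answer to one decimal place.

Primary cost = (48.3 − 41.9) / 48.3 × 100% = 13.2505%.
Secondary cost = (31.1 − 26.0) / 31.1 × 100% = 16.3987%.
Total = 13.2505% + 16.3987% = 29.6492% ≈ 29.6%.

29.6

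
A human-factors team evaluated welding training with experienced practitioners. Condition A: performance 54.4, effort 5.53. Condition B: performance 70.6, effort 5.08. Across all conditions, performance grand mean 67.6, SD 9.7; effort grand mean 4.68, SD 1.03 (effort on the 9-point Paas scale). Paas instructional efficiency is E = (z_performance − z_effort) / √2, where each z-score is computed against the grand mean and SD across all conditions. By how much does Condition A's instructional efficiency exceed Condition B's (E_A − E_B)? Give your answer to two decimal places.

Condition A: z_P = (54.4 − 67.6)/9.7 = -1.3608; z_E = (5.53 − 4.68)/1.03 = 0.8252; E_A = (-1.3608 − 0.8252)/√2 = -1.5457.
Condition B: z_P = (70.6 − 67.6)/9.7 = 0.3093; z_E = (5.08 − 4.68)/1.03 = 0.3883; E_B = (0.3093 − 0.3883)/√2 = -0.0559.
E_A − E_B = -1.5457 − (-0.0559) = -1.4898 ≈ -1.49.

-1.49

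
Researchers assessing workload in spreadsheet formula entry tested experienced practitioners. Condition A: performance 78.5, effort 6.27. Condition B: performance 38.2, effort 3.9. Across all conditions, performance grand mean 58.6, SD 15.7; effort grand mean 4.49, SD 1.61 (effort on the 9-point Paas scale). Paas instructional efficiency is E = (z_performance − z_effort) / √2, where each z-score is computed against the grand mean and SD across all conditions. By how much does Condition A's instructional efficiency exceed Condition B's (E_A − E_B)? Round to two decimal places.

0.77

Condition A: z_P = (78.5 − 58.6)/15.7 = 1.2675; z_E = (6.27 − 4.49)/1.61 = 1.1056; E_A = (1.2675 − 1.1056)/√2 = 0.1145.
Condition B: z_P = (38.2 − 58.6)/15.7 = -1.2994; z_E = (3.9 − 4.49)/1.61 = -0.3665; E_B = (-1.2994 − (-0.3665))/√2 = -0.6597.
E_A − E_B = 0.1145 − (-0.6597) = 0.7742 ≈ 0.77.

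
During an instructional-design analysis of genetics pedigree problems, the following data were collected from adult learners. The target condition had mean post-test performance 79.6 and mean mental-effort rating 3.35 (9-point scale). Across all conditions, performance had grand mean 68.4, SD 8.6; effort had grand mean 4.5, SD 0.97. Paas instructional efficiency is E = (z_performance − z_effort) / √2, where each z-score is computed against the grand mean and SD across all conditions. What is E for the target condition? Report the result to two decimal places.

1.76

z_performance = (79.6 − 68.4) / 8.6 = 11.2000 / 8.6 = 1.3023.
z_effort = (3.35 − 4.5) / 0.97 = -1.1500 / 0.97 = -1.1856.
z_P − z_E = 1.3023 − (-1.1856) = 2.4879.
E = 2.4879 / √2 = 2.4879 / 1.41421 = 1.7592 ≈ 1.76.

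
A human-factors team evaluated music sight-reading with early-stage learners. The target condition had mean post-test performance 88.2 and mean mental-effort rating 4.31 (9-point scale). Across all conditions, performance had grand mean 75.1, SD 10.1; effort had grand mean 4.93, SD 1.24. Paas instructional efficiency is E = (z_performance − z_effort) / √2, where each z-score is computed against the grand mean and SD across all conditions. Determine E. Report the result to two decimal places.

z_performance = (88.2 − 75.1) / 10.1 = 13.1000 / 10.1 = 1.2970.
z_effort = (4.31 − 4.93) / 1.24 = -0.6200 / 1.24 = -0.5000.
z_P − z_E = 1.2970 − (-0.5000) = 1.7970.
E = 1.7970 / √2 = 1.7970 / 1.41421 = 1.2707 ≈ 1.27.

1.27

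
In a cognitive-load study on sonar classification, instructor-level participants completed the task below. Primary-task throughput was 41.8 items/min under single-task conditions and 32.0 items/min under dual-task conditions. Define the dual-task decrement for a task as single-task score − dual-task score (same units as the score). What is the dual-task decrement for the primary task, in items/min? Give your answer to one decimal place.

Decrement = 41.8 − 32.0 = 9.8000 items/min ≈ 9.8 items/min.

9.8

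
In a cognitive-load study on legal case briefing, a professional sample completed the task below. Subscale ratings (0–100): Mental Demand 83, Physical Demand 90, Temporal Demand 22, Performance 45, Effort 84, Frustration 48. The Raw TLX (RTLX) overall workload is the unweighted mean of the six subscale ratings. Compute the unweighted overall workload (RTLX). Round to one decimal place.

Sum of ratings = 83 + 90 + 22 + 45 + 84 + 48 = 372.
RTLX = 372 / 6 = 62.0000 ≈ 62.0.

62.0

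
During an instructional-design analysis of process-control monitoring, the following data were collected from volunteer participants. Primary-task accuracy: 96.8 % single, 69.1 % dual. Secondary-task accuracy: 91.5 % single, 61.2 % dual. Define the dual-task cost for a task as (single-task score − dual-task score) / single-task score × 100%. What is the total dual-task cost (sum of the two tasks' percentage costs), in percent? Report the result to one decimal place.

61.7

Primary cost = (96.8 − 69.1) / 96.8 × 100% = 28.6157%.
Secondary cost = (91.5 − 61.2) / 91.5 × 100% = 33.1148%.
Total = 28.6157% + 33.1148% = 61.7305% ≈ 61.7%.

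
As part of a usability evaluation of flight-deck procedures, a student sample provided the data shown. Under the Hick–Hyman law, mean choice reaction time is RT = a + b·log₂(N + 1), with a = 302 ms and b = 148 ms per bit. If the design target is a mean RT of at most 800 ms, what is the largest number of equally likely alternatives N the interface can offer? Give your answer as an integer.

Set 302 + 148·log₂(N + 1) ≤ 800.
log₂(N + 1) ≤ (800 − 302) / 148 = 3.3649.
N + 1 ≤ 2^3.3649 = 10.3023.
N ≤ 9.3023, so the largest integer N is 9.

9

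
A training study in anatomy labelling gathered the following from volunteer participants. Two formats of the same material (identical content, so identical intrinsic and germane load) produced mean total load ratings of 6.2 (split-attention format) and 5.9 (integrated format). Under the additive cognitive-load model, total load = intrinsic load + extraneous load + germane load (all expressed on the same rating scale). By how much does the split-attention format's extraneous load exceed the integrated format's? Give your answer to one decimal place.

0.3

Intrinsic and germane load are equal across formats, so the difference in total load equals the difference in extraneous load.
Extraneous-load difference = 6.2 − 5.9 = 0.3.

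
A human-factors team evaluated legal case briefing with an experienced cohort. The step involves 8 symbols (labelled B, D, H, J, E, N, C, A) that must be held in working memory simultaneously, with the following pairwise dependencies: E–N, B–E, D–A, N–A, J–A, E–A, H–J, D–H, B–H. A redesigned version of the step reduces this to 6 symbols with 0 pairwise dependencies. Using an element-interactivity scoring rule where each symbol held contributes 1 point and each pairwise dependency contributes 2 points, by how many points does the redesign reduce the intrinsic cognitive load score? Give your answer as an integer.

Original: 8 × 1 + 9 × 2 = 8 + 18 = 26.
Redesigned: 6 × 1 + 0 × 2 = 6 + 0 = 6.
Reduction = 26 − 6 = 20.

20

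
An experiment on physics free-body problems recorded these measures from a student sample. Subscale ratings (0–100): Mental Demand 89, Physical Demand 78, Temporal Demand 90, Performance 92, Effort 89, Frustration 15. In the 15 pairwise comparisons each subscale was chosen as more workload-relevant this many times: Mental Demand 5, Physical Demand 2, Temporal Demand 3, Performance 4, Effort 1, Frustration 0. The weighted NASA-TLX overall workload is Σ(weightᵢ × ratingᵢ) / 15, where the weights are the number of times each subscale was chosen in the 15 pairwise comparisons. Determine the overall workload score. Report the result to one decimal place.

The tallies are the weights (they sum to 15).
Weighted sum = 5·89 + 2·78 + 3·90 + 4·92 + 1·89 + 0·15
            = 445 + 156 + 270 + 368 + 89 + 0 = 1328.
Overall workload = 1328 / 15 = 88.5333 ≈ 88.5.

88.5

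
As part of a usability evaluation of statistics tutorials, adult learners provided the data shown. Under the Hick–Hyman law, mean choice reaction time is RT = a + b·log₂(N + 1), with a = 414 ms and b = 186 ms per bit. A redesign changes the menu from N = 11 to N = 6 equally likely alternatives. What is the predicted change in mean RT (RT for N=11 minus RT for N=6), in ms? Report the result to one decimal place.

RT(11) = 414 + 186·log₂(12) = 414 + 186·3.5850 = 1080.8100 ms.
RT(6) = 414 + 186·log₂(7) = 414 + 186·2.8074 = 936.1764 ms.
Difference = 1080.8100 − 936.1764 = 144.6336 ≈ 144.6 ms.

144.6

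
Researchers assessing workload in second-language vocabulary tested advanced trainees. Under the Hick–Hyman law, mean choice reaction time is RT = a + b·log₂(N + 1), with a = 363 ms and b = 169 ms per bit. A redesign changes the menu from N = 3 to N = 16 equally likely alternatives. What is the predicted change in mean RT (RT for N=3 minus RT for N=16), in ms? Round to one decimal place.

-352.8

RT(3) = 363 + 169·log₂(4) = 363 + 169·2.0000 = 701.0000 ms.
RT(16) = 363 + 169·log₂(17) = 363 + 169·4.0875 = 1053.7875 ms.
Difference = 701.0000 − 1053.7875 = -352.7875 ≈ -352.8 ms.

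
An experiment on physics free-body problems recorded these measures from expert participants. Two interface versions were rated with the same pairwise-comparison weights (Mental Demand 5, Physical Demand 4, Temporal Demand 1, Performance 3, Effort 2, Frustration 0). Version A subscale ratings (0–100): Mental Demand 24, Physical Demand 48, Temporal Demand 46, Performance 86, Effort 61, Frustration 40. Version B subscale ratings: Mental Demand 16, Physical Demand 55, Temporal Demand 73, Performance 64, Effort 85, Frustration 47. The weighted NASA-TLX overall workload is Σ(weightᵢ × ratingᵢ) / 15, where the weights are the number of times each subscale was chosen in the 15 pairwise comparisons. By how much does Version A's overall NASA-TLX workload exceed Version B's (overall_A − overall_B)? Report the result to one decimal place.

Version A weighted sum = 5·24 + 4·48 + 1·46 + 3·86 + 2·61 + 0·40 = 120 + 192 + 46 + 258 + 122 + 0 = 738; overall_A = 738/15 = 49.2000.
Version B weighted sum = 5·16 + 4·55 + 1·73 + 3·64 + 2·85 + 0·47 = 80 + 220 + 73 + 192 + 170 + 0 = 735; overall_B = 735/15 = 49.0000.
Difference = 49.2000 − 49.0000 = 0.2000 ≈ 0.2.

0.2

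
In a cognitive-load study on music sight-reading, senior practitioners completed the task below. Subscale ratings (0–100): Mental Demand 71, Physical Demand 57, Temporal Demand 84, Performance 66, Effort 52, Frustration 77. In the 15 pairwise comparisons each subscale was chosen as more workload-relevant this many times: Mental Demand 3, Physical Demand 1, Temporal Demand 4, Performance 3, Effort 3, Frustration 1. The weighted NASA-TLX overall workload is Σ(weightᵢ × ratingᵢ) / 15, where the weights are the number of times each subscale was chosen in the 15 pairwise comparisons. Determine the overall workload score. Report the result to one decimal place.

The tallies are the weights (they sum to 15).
Weighted sum = 3·71 + 1·57 + 4·84 + 3·66 + 3·52 + 1·77
            = 213 + 57 + 336 + 198 + 156 + 77 = 1037.
Overall workload = 1037 / 15 = 69.1333 ≈ 69.1.

69.1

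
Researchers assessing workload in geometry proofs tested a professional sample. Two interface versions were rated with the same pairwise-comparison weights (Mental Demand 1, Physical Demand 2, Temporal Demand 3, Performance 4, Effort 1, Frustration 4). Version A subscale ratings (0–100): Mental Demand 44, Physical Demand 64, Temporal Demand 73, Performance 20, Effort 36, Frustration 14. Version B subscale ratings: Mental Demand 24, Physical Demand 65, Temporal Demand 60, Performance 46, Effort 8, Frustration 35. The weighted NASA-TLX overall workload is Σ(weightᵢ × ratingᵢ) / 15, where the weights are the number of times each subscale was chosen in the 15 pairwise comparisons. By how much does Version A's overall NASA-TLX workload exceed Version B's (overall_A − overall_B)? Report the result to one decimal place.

Version A weighted sum = 1·44 + 2·64 + 3·73 + 4·20 + 1·36 + 4·14 = 44 + 128 + 219 + 80 + 36 + 56 = 563; overall_A = 563/15 = 37.5333.
Version B weighted sum = 1·24 + 2·65 + 3·60 + 4·46 + 1·8 + 4·35 = 24 + 130 + 180 + 184 + 8 + 140 = 666; overall_B = 666/15 = 44.4000.
Difference = 37.5333 − 44.4000 = -6.8667 ≈ -6.9.

-6.9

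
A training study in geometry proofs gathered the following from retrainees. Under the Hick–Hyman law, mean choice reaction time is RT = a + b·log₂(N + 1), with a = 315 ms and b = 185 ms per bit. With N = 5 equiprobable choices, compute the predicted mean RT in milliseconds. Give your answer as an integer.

log₂(5 + 1) = log₂(6) = 2.5850.
RT = 315 + 185 × 2.5850 = 315 + 478.2250 = 793.2250 ms.
≈ 793 ms.

793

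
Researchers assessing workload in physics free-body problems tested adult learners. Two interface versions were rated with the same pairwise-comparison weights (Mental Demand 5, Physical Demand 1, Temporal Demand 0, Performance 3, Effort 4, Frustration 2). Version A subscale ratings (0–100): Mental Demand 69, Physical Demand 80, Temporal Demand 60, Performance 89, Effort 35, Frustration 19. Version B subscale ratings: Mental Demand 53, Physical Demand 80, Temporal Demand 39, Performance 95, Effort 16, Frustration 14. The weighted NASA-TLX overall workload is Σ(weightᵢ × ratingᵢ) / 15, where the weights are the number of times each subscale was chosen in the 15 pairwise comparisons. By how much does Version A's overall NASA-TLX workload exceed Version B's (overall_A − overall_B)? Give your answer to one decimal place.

9.9

Version A weighted sum = 5·69 + 1·80 + 0·60 + 3·89 + 4·35 + 2·19 = 345 + 80 + 0 + 267 + 140 + 38 = 870; overall_A = 870/15 = 58.0000.
Version B weighted sum = 5·53 + 1·80 + 0·39 + 3·95 + 4·16 + 2·14 = 265 + 80 + 0 + 285 + 64 + 28 = 722; overall_B = 722/15 = 48.1333.
Difference = 58.0000 − 48.1333 = 9.8667 ≈ 9.9.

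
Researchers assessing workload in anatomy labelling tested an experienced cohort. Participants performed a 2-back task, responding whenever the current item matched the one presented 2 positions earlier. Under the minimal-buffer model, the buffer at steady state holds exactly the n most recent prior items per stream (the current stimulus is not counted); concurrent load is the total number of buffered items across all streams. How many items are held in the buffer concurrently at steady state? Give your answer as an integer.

The buffer holds the 2 most recent prior items.
Steady-state concurrent load = 2 items.

2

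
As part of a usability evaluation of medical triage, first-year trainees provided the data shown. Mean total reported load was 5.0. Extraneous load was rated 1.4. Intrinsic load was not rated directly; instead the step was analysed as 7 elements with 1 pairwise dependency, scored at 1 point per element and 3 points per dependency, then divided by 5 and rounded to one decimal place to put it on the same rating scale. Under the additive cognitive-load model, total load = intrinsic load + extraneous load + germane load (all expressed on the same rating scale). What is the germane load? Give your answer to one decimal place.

1.6

Intrinsic (element-interactivity): (7 × 1 + 1 × 3) / 5 = 10 / 5 = 2.0000 → 2.0.
germane load = total − intrinsic − extraneous
             = 5.0 − 2.0 − 1.4 = 1.6.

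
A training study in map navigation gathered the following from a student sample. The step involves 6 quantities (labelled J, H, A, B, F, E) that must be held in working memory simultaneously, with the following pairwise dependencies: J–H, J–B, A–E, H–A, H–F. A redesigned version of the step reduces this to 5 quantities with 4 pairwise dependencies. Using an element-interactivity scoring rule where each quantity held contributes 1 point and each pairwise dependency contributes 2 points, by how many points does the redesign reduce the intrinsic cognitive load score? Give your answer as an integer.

3

Original: 6 × 1 + 5 × 2 = 6 + 10 = 16.
Redesigned: 5 × 1 + 4 × 2 = 5 + 8 = 13.
Reduction = 16 − 13 = 3.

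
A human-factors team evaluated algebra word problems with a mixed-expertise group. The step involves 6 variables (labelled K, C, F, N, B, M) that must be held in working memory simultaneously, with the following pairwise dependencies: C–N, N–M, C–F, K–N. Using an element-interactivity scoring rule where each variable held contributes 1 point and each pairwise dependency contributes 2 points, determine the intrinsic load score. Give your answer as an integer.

14

Count of variables held simultaneously: 6.
Count of pairwise dependencies listed: 4.
Element contribution: 6 × 1 = 6.
Interaction contribution: 4 × 2 = 8.
Intrinsic load = 6 + 8 = 14.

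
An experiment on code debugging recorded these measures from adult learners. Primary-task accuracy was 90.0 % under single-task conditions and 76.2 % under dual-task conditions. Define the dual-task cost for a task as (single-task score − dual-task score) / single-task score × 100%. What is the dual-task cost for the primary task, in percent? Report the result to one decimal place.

15.3

Cost = (90.0 − 76.2) / 90.0 × 100%
     = 13.8000 / 90.0 × 100% = 15.3333%.
≈ 15.3%.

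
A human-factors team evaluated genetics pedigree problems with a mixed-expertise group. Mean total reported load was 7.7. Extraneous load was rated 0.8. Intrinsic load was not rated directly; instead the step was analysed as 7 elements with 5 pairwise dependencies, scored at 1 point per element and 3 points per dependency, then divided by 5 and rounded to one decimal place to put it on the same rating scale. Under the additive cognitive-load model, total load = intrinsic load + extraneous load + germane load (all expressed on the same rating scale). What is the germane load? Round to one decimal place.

Intrinsic (element-interactivity): (7 × 1 + 5 × 3) / 5 = 22 / 5 = 4.4000 → 4.4.
germane load = total − intrinsic − extraneous
             = 7.7 − 4.4 − 0.8 = 2.5.

2.5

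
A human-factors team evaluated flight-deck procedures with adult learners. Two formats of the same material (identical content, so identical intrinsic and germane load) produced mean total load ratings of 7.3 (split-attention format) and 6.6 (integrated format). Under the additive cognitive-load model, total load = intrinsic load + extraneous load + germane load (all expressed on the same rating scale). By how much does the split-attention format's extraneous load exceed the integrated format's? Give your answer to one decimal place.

Intrinsic and germane load are equal across formats, so the difference in total load equals the difference in extraneous load.
Extraneous-load difference = 7.3 − 6.6 = 0.7.

0.7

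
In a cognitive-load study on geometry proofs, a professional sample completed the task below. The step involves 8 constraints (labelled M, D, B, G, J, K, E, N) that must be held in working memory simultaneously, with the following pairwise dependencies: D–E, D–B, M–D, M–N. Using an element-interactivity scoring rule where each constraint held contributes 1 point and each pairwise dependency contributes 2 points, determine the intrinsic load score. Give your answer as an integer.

Count of constraints held simultaneously: 8.
Count of pairwise dependencies listed: 4.
Element contribution: 8 × 1 = 8.
Interaction contribution: 4 × 2 = 8.
Intrinsic load = 8 + 8 = 16.

16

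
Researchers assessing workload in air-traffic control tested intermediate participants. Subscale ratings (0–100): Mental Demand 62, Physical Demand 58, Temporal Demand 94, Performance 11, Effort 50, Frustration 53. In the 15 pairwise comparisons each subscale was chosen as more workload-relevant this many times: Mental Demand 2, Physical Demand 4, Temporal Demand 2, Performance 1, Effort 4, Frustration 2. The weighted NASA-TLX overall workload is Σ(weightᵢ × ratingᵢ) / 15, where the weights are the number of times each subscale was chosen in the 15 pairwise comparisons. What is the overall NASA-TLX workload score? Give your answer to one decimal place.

57.4

The tallies are the weights (they sum to 15).
Weighted sum = 2·62 + 4·58 + 2·94 + 1·11 + 4·50 + 2·53
            = 124 + 232 + 188 + 11 + 200 + 106 = 861.
Overall workload = 861 / 15 = 57.4000 ≈ 57.4.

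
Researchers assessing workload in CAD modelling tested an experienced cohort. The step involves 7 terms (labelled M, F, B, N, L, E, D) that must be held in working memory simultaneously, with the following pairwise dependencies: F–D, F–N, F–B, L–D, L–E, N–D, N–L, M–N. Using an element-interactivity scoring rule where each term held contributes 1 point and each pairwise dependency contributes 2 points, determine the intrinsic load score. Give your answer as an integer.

Count of terms held simultaneously: 7.
Count of pairwise dependencies listed: 8.
Element contribution: 7 × 1 = 7.
Interaction contribution: 8 × 2 = 16.
Intrinsic load = 7 + 16 = 23.

23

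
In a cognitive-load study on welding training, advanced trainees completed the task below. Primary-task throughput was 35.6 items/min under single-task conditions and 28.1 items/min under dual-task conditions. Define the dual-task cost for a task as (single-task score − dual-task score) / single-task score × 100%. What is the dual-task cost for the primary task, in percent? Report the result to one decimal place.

Cost = (35.6 − 28.1) / 35.6 × 100%
     = 7.5000 / 35.6 × 100% = 21.0674%.
≈ 21.1%.

21.1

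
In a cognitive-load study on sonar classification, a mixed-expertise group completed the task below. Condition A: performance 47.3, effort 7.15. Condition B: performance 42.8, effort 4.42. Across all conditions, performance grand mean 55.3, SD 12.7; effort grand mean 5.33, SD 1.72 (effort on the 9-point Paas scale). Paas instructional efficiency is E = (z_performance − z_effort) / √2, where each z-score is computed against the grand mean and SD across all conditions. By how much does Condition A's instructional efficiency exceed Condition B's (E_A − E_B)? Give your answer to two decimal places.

Condition A: z_P = (47.3 − 55.3)/12.7 = -0.6299; z_E = (7.15 − 5.33)/1.72 = 1.0581; E_A = (-0.6299 − 1.0581)/√2 = -1.1936.
Condition B: z_P = (42.8 − 55.3)/12.7 = -0.9843; z_E = (4.42 − 5.33)/1.72 = -0.5291; E_B = (-0.9843 − (-0.5291))/√2 = -0.3219.
E_A − E_B = -1.1936 − (-0.3219) = -0.8717 ≈ -0.87.

-0.87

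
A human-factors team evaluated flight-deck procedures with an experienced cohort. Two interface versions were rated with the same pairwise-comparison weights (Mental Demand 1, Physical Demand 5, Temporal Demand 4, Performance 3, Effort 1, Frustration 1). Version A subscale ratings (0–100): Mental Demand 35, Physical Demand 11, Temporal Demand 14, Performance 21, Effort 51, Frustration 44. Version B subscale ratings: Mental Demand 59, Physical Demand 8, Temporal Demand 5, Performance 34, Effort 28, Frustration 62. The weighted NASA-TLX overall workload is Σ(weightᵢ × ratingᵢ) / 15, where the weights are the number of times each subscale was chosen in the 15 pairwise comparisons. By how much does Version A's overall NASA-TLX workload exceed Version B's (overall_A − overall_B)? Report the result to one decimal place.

Version A weighted sum = 1·35 + 5·11 + 4·14 + 3·21 + 1·51 + 1·44 = 35 + 55 + 56 + 63 + 51 + 44 = 304; overall_A = 304/15 = 20.2667.
Version B weighted sum = 1·59 + 5·8 + 4·5 + 3·34 + 1·28 + 1·62 = 59 + 40 + 20 + 102 + 28 + 62 = 311; overall_B = 311/15 = 20.7333.
Difference = 20.2667 − 20.7333 = -0.4666 ≈ -0.5.

-0.5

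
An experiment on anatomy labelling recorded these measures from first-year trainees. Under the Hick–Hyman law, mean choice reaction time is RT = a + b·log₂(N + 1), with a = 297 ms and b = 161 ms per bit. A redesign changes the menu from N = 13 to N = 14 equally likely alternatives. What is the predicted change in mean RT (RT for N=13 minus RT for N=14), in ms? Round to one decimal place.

-16.0

RT(13) = 297 + 161·log₂(14) = 297 + 161·3.8074 = 909.9914 ms.
RT(14) = 297 + 161·log₂(15) = 297 + 161·3.9069 = 926.0109 ms.
Difference = 909.9914 − 926.0109 = -16.0195 ≈ -16.0 ms.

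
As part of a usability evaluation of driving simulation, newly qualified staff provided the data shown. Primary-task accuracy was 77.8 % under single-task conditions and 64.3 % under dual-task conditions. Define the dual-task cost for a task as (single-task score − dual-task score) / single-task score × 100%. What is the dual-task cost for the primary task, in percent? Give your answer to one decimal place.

17.4

Cost = (77.8 − 64.3) / 77.8 × 100%
     = 13.5000 / 77.8 × 100% = 17.3522%.
≈ 17.4%.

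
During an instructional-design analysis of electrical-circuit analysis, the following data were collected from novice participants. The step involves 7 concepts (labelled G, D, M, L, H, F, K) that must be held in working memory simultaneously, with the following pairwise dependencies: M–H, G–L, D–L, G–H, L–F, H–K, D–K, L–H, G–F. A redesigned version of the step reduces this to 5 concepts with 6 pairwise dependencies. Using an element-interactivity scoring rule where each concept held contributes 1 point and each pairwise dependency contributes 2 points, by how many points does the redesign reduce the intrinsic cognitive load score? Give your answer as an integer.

Original: 7 × 1 + 9 × 2 = 7 + 18 = 25.
Redesigned: 5 × 1 + 6 × 2 = 5 + 12 = 17.
Reduction = 25 − 17 = 8.

8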